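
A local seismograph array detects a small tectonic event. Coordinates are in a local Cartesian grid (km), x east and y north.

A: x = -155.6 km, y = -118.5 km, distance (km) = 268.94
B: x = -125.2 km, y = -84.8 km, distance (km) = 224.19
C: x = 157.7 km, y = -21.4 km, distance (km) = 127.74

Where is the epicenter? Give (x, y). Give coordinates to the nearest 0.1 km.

Circle about each station: (x + 155.6)² + (y + 118.5)² = 268.94²; (x + 125.2)² + (y + 84.8)² = 224.19²; (x − 157.7)² + (y + 21.4)² = 127.74².
Subtracting pairs of circle equations eliminates x²+y² and gives linear equations (the radical axes):
60.8 x + 67.4 y = 6680.04
626.6 x + 194.2 y = 43084.86
Solving the 2×2 system: x ≈ 52.8, y ≈ 51.5 km.

(52.8, 51.5)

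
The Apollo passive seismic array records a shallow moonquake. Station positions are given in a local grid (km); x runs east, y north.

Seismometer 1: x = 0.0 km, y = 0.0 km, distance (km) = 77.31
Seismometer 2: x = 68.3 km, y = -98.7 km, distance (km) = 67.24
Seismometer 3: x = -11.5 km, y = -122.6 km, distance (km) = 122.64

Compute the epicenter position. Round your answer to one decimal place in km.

x ≈ 70.6 km, y ≈ -31.5 km

Circle about each station: x² + y² = 77.31²; (x − 68.3)² + (y + 98.7)² = 67.24²; (x + 11.5)² + (y + 122.6)² = 122.64².
Subtracting the Seismometer 1 equation from the Seismometer 2 and Seismometer 3 equations removes the quadratic terms:
136.6 x − 197.4 y = 15862.20
-23.0 x − 245.2 y = 6099.28
Solving the 2×2 system: x ≈ 70.6, y ≈ -31.5 km.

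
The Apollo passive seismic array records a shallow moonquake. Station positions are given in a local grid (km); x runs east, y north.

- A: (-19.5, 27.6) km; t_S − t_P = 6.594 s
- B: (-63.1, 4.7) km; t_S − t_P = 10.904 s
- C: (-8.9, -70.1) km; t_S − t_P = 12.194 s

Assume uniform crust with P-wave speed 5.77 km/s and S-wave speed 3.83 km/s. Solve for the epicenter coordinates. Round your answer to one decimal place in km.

Distance from S−P lag: d = Δt · v_P v_S / (v_P − v_S) = Δt · (5.77·3.83)/(5.77−3.83) ≈ 11.3913·Δt.
So d_A = 75.11, d_B = 124.21, d_C = 138.91 km.
Circle about each station: (x + 19.5)² + (y − 27.6)² = 75.11²; (x + 63.1)² + (y − 4.7)² = 124.21²; (x + 8.9)² + (y + 70.1)² = 138.91².
Subtracting pairs of circle equations eliminates x²+y² and gives linear equations (the radical axes):
-87.2 x − 45.8 y = -6924.92
21.2 x − 195.4 y = -9803.27
Solving the 2×2 system: x ≈ 50.2, y ≈ 55.6 km.

50.2 km east, 55.6 km north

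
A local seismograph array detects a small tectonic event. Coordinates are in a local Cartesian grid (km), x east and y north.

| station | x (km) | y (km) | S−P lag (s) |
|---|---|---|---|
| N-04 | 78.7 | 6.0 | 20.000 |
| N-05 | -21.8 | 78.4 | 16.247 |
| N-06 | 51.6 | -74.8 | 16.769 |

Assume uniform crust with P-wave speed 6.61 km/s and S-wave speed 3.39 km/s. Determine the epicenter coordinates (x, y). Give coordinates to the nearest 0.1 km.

Distance from S−P lag: d = Δt · v_P v_S / (v_P − v_S) = Δt · (6.61·3.39)/(6.61−3.39) ≈ 6.9590·Δt.
So d_N-04 = 139.18, d_N-05 = 113.06, d_N-06 = 116.70 km.
Circle about each station: (x − 78.7)² + (y − 6.0)² = 139.18²; (x + 21.8)² + (y − 78.4)² = 113.06²; (x − 51.6)² + (y + 74.8)² = 116.70².
Subtracting pairs of circle equations eliminates x²+y² and gives linear equations (the radical axes):
-201.0 x + 144.8 y = 6980.62
-54.2 x − 161.6 y = 7780.09
Solving the 2×2 system: x ≈ -55.9, y ≈ -29.4 km.

(-55.9, -29.4)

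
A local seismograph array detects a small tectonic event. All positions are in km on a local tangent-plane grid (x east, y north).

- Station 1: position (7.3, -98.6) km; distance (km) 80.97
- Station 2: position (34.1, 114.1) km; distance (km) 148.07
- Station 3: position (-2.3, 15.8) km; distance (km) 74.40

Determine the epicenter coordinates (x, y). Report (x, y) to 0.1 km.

Circle about each station: (x − 7.3)² + (y + 98.6)² = 80.97²; (x − 34.1)² + (y − 114.1)² = 148.07²; (x + 2.3)² + (y − 15.8)² = 74.40².
Subtracting the Station 1 equation from the Station 2 and Station 3 equations removes the quadratic terms:
53.6 x + 425.4 y = -10962.21
-19.2 x + 228.8 y = -8499.54
Solving the 2×2 system: x ≈ 54.2, y ≈ -32.6 km.
Check against Station 1 (with the unrounded x, y): √((x − 7.3)²+(y + 98.6)²) = 80.97 ≈ 80.97 km. ✓

x ≈ 54.2 km, y ≈ -32.6 km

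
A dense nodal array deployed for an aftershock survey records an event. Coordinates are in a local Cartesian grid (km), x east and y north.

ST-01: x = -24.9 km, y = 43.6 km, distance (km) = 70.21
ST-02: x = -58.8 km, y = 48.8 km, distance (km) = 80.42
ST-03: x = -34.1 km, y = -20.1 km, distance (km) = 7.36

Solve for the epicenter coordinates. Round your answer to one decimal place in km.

-30.3 km east, -26.4 km north

Circle about each station: (x + 24.9)² + (y − 43.6)² = 70.21²; (x + 58.8)² + (y − 48.8)² = 80.42²; (x + 34.1)² + (y + 20.1)² = 7.36².
Subtracting the ST-01 equation from the ST-02 and ST-03 equations removes the quadratic terms:
-67.8 x + 10.4 y = 1779.98
-18.4 x − 127.4 y = 3921.12
Solving the 2×2 system: x ≈ -30.3, y ≈ -26.4 km.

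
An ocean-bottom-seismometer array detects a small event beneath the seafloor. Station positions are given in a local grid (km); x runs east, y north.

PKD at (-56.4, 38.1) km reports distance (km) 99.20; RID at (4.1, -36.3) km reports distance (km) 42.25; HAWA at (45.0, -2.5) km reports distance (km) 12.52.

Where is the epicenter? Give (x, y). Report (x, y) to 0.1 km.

x ≈ 32.8 km, y ≈ -5.3 km

Circle about each station: (x + 56.4)² + (y − 38.1)² = 99.20²; (x − 4.1)² + (y + 36.3)² = 42.25²; (x − 45.0)² + (y + 2.5)² = 12.52².
Subtracting pairs of circle equations eliminates x²+y² and gives linear equations (the radical axes):
121.0 x − 148.8 y = 4757.51
202.8 x − 81.2 y = 7082.57
Solving the 2×2 system: x ≈ 32.8, y ≈ -5.3 km.
Check against PKD (with the unrounded x, y): √((x + 56.4)²+(y − 38.1)²) = 99.20 ≈ 99.20 km. ✓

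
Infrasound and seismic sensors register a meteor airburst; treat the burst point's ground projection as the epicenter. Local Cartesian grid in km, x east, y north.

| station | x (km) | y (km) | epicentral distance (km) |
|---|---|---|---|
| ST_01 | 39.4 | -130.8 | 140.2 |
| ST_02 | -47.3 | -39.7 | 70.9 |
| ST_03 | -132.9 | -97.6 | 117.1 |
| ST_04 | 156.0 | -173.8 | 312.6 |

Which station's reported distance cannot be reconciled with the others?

ST_01

Solve using three stations at a time. Using ST_02, ST_03, ST_04 (subtract circle equations pairwise → linear system) gives (x, y) ≈ (-94.6, 13.0).
Distances from that point to each station vs reported:
  ST_01: calculated 196.6 vs reported 140.2 → residual 56.4 km
  ST_02: calculated 70.8 vs reported 70.9 → residual 0.1 km
  ST_03: calculated 117.1 vs reported 117.1 → residual 0.0 km
  ST_04: calculated 312.6 vs reported 312.6 → residual 0.0 km
ST_02, ST_03, ST_04 are mutually consistent (residuals ≈ 0); ST_01 is off by 56.4 km.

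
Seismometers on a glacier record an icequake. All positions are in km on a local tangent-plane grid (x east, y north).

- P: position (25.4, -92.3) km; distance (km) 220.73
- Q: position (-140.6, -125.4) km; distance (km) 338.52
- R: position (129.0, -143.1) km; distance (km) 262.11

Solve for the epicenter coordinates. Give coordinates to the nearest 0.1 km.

Circle about each station: (x − 25.4)² + (y + 92.3)² = 220.73²; (x + 140.6)² + (y + 125.4)² = 338.52²; (x − 129.0)² + (y + 143.1)² = 262.11².
Subtracting the P equation from the Q and R equations removes the quadratic terms:
-332.0 x − 66.2 y = -39544.99
207.2 x − 101.6 y = 7974.24
Solving the 2×2 system: x ≈ 95.8, y ≈ 116.9 km.
Check against P (with the unrounded x, y): √((x − 25.4)²+(y + 92.3)²) = 220.72 ≈ 220.73 km. ✓

x ≈ 95.8 km, y ≈ 116.9 km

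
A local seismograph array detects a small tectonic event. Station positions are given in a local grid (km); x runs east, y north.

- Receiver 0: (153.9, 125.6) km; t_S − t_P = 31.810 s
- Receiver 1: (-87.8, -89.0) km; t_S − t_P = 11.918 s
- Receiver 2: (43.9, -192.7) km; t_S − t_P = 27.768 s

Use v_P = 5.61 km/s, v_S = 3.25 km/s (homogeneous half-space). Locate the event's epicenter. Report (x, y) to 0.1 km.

x ≈ -55.7 km, y ≈ -2.7 km

Distance from S−P lag: d = Δt · v_P v_S / (v_P − v_S) = Δt · (5.61·3.25)/(5.61−3.25) ≈ 7.7256·Δt.
So d_Receiver 0 = 245.75, d_Receiver 1 = 92.07, d_Receiver 2 = 214.53 km.
Circle about each station: (x − 153.9)² + (y − 125.6)² = 245.75²; (x + 87.8)² + (y + 89.0)² = 92.07²; (x − 43.9)² + (y + 192.7)² = 214.53².
Subtracting pairs of circle equations eliminates x²+y² and gives linear equations (the radical axes):
-483.4 x − 429.2 y = 28085.45
-220.0 x − 636.6 y = 13969.87
Solving the 2×2 system: x ≈ -55.7, y ≈ -2.7 km.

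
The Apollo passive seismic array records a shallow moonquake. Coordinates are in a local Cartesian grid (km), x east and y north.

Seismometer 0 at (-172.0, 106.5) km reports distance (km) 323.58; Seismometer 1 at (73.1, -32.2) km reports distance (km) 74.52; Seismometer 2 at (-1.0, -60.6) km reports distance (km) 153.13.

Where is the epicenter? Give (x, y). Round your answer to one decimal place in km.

x ≈ 136.1 km, y ≈ 7.6 km

Circle about each station: (x + 172.0)² + (y − 106.5)² = 323.58²; (x − 73.1)² + (y + 32.2)² = 74.52²; (x + 1.0)² + (y + 60.6)² = 153.13².
Subtracting the Seismometer 0 equation from the Seismometer 1 and Seismometer 2 equations removes the quadratic terms:
490.2 x − 277.4 y = 64604.99
342.0 x − 334.2 y = 44002.33
Solving the 2×2 system: x ≈ 136.1, y ≈ 7.6 km.
Check against Seismometer 0 (with the unrounded x, y): √((x + 172.0)²+(y − 106.5)²) = 323.58 ≈ 323.58 km. ✓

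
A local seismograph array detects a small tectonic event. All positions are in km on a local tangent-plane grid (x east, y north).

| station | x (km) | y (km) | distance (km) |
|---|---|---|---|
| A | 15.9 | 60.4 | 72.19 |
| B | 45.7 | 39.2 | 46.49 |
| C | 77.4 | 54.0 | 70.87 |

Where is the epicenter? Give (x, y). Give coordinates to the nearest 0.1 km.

Circle about each station: (x − 15.9)² + (y − 60.4)² = 72.19²; (x − 45.7)² + (y − 39.2)² = 46.49²; (x − 77.4)² + (y − 54.0)² = 70.87².
Subtracting the A equation from the B and C equations removes the quadratic terms:
59.6 x − 42.4 y = 2774.24
123.0 x − 12.8 y = 5194.63
Solving the 2×2 system: x ≈ 41.5, y ≈ -7.1 km.

41.5 km east, -7.1 km north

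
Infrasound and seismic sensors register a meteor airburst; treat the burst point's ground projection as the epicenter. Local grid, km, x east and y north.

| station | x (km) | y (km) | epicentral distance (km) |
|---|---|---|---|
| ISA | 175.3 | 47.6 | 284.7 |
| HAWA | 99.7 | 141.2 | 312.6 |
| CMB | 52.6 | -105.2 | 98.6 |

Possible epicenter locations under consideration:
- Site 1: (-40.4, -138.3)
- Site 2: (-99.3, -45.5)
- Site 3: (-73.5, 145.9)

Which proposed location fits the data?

For each candidate, compare |candidate − station| to the reported distance:
Site 1: residuals ISA 0.1, HAWA 0.0, CMB 0.1 → max 0.1 km
Site 2: residuals ISA 5.3, HAWA 39.7, CMB 64.6 → max 64.6 km
Site 3: residuals ISA 17.2, HAWA 139.3, CMB 182.4 → max 182.4 km
Only Site 1 has all residuals ≈ 0.

Site 1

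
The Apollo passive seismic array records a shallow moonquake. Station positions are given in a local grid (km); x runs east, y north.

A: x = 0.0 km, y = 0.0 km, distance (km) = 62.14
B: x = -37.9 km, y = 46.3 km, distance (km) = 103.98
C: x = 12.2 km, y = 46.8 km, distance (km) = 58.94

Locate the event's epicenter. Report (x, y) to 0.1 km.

Circle about each station: x² + y² = 62.14²; (x + 37.9)² + (y − 46.3)² = 103.98²; (x − 12.2)² + (y − 46.8)² = 58.94².
Subtracting pairs of circle equations eliminates x²+y² and gives linear equations (the radical axes):
-75.8 x + 92.6 y = -3370.36
24.4 x + 93.6 y = 2726.54
Solving the 2×2 system: x ≈ 60.7, y ≈ 13.3 km.

(60.7, 13.3)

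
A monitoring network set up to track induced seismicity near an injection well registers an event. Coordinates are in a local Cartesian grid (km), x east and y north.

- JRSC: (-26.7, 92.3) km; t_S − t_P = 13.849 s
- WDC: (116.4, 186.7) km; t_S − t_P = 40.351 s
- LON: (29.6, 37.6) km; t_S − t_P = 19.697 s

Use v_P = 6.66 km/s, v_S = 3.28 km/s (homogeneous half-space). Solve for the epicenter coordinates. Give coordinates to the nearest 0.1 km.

Distance from S−P lag: d = Δt · v_P v_S / (v_P − v_S) = Δt · (6.66·3.28)/(6.66−3.28) ≈ 6.4630·Δt.
So d_JRSC = 89.51, d_WDC = 260.79, d_LON = 127.30 km.
Circle about each station: (x + 26.7)² + (y − 92.3)² = 89.51²; (x − 116.4)² + (y − 186.7)² = 260.79²; (x − 29.6)² + (y − 37.6)² = 127.30².
Subtracting the JRSC equation from the WDC and LON equations removes the quadratic terms:
286.2 x + 188.8 y = -20825.71
112.6 x − 109.4 y = -15135.51
Solving the 2×2 system: x ≈ -97.7, y ≈ 37.8 km.
Check against JRSC (with the unrounded x, y): √((x + 26.7)²+(y − 92.3)²) = 89.51 ≈ 89.51 km. ✓

x ≈ -97.7 km, y ≈ 37.8 km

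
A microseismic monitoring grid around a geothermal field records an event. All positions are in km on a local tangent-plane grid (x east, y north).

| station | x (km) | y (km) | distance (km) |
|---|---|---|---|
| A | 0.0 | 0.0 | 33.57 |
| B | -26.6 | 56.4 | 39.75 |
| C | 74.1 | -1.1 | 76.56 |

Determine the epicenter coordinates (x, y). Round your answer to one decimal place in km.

Circle about each station: x² + y² = 33.57²; (x + 26.6)² + (y − 56.4)² = 39.75²; (x − 74.1)² + (y + 1.1)² = 76.56².
Subtracting the A equation from the B and C equations removes the quadratic terms:
-53.2 x + 112.8 y = 3435.40
148.2 x − 2.2 y = 757.53
Solving the 2×2 system: x ≈ 5.6, y ≈ 33.1 km.
Check against A (with the unrounded x, y): √(x²+y²) = 33.57 ≈ 33.57 km. ✓

(5.6, 33.1)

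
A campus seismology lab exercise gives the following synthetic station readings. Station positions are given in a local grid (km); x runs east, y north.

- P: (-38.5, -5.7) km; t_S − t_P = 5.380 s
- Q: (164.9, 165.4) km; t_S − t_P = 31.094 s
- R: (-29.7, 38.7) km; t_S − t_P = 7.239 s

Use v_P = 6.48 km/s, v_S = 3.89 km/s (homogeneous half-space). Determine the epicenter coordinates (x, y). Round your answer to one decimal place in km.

-90.2 km east, 2.6 km north

Distance from S−P lag: d = Δt · v_P v_S / (v_P − v_S) = Δt · (6.48·3.89)/(6.48−3.89) ≈ 9.7325·Δt.
So d_P = 52.36, d_Q = 302.62, d_R = 70.45 km.
Circle about each station: (x + 38.5)² + (y + 5.7)² = 52.36²; (x − 164.9)² + (y − 165.4)² = 302.62²; (x + 29.7)² + (y − 38.7)² = 70.45².
Subtracting the P equation from the Q and R equations removes the quadratic terms:
406.8 x + 342.2 y = -35802.86
17.6 x + 88.8 y = -1356.59
Solving the 2×2 system: x ≈ -90.2, y ≈ 2.6 km.
Check against P (with the unrounded x, y): √((x + 38.5)²+(y + 5.7)²) = 52.36 ≈ 52.36 km. ✓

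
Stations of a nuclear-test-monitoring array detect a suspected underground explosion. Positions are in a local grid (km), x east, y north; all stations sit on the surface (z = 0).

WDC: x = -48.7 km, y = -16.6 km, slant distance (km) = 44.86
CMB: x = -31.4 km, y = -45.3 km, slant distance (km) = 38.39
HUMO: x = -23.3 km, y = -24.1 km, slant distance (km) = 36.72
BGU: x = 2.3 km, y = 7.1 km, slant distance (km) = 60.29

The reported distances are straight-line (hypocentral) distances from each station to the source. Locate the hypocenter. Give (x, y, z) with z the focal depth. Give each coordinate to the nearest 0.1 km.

Each station gives a sphere (x−x_i)² + (y−y_i)² + z² = d_i² (stations at z=0).
Subtracting the WDC sphere from CMB and HUMO: z² cancels, leaving linear equations in x and y:
34.6 x − 57.4 y = 929.43
50.8 x − 15.0 y = -859.49
Solving: x ≈ -26.399, y ≈ -32.105 km (keep extra digits for the depth step; rounded: -26.4, -32.1).
Then from the WDC sphere: z² = 44.86² − (x + 48.7)² − (y + 16.6)² with x = -26.399, y = -32.105, so z ≈ 35.703 ≈ 35.7 km.

x ≈ -26.4 km, y ≈ -32.1 km, depth ≈ 35.7 km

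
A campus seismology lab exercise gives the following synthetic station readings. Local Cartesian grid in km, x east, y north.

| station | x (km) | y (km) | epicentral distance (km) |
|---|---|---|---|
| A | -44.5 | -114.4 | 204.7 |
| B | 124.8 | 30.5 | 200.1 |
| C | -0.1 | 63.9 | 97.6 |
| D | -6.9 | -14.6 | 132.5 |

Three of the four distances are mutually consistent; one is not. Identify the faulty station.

Solve using three stations at a time. Using A, C, D (subtract circle equations pairwise → linear system) gives (x, y) ≈ (-95.5, 83.8).
Distances from that point to each station vs reported:
  A: calculated 204.6 vs reported 204.7 → residual 0.1 km
  B: calculated 226.6 vs reported 200.1 → residual 26.5 km
  C: calculated 97.4 vs reported 97.6 → residual 0.2 km
  D: calculated 132.4 vs reported 132.5 → residual 0.1 km
A, C, D are mutually consistent (residuals ≈ 0); B is off by 26.5 km.

B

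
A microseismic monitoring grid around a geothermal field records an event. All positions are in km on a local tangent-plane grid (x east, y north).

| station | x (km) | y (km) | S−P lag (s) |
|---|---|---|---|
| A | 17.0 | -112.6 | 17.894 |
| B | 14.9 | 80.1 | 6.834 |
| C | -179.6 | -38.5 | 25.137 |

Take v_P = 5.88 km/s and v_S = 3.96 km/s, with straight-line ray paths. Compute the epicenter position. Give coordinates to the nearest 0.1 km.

Distance from S−P lag: d = Δt · v_P v_S / (v_P − v_S) = Δt · (5.88·3.96)/(5.88−3.96) ≈ 12.1275·Δt.
So d_A = 217.01, d_B = 82.88, d_C = 304.85 km.
Circle about each station: (x − 17.0)² + (y + 112.6)² = 217.01²; (x − 14.9)² + (y − 80.1)² = 82.88²; (x + 179.6)² + (y + 38.5)² = 304.85².
Subtracting pairs of circle equations eliminates x²+y² and gives linear equations (the radical axes):
-4.2 x + 385.4 y = 33894.51
-393.2 x + 148.2 y = -25069.53
Solving the 2×2 system: x ≈ 97.3, y ≈ 89.0 km.
Check against A (with the unrounded x, y): √((x − 17.0)²+(y + 112.6)²) = 217.01 ≈ 217.01 km. ✓

97.3 km east, 89.0 km north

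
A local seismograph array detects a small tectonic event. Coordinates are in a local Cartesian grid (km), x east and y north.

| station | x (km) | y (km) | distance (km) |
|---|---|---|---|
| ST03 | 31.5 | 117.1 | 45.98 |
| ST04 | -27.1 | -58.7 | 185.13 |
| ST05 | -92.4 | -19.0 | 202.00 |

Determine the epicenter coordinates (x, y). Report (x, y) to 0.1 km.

Circle about each station: (x − 31.5)² + (y − 117.1)² = 45.98²; (x + 27.1)² + (y + 58.7)² = 185.13²; (x + 92.4)² + (y + 19.0)² = 202.00².
Subtracting pairs of circle equations eliminates x²+y² and gives linear equations (the radical axes):
-117.2 x − 351.6 y = -42683.52
-247.8 x − 272.2 y = -44495.74
Solving the 2×2 system: x ≈ 72.9, y ≈ 97.1 km.

72.9 km east, 97.1 km north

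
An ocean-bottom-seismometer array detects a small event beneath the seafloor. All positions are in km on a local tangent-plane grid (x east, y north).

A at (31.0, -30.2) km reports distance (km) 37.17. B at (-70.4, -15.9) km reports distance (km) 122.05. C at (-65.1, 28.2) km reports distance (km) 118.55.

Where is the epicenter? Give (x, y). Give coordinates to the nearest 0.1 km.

50.4 km east, 1.5 km north

Circle about each station: (x − 31.0)² + (y + 30.2)² = 37.17²; (x + 70.4)² + (y + 15.9)² = 122.05²; (x + 65.1)² + (y − 28.2)² = 118.55².
Subtracting pairs of circle equations eliminates x²+y² and gives linear equations (the radical axes):
-202.8 x + 28.6 y = -10178.66
-192.2 x + 116.8 y = -9512.28
Solving the 2×2 system: x ≈ 50.4, y ≈ 1.5 km.
Check against A (with the unrounded x, y): √((x − 31.0)²+(y + 30.2)²) = 37.16 ≈ 37.17 km. ✓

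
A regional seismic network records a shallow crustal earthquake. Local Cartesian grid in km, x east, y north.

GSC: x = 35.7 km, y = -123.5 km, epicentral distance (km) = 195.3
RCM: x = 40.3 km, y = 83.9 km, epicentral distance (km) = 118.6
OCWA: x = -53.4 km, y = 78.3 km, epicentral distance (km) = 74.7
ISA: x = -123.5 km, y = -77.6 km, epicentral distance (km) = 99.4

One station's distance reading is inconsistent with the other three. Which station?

Solve using three stations at a time. Using GSC, OCWA, ISA (subtract circle equations pairwise → linear system) gives (x, y) ≈ (-98.3, 18.6).
Distances from that point to each station vs reported:
  GSC: calculated 195.3 vs reported 195.3 → residual 0.0 km
  RCM: calculated 153.2 vs reported 118.6 → residual 34.6 km
  OCWA: calculated 74.7 vs reported 74.7 → residual 0.0 km
  ISA: calculated 99.4 vs reported 99.4 → residual 0.0 km
GSC, OCWA, ISA are mutually consistent (residuals ≈ 0); RCM is off by 34.6 km.

RCM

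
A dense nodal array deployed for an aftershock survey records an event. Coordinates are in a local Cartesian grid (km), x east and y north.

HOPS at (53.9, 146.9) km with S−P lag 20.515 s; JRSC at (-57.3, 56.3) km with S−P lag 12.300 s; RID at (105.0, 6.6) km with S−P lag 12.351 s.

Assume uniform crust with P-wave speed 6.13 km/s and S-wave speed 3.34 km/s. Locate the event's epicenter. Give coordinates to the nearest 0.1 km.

(14.5, 1.6)

Distance from S−P lag: d = Δt · v_P v_S / (v_P − v_S) = Δt · (6.13·3.34)/(6.13−3.34) ≈ 7.3384·Δt.
So d_HOPS = 150.55, d_JRSC = 90.26, d_RID = 90.64 km.
Circle about each station: (x − 53.9)² + (y − 146.9)² = 150.55²; (x + 57.3)² + (y − 56.3)² = 90.26²; (x − 105.0)² + (y − 6.6)² = 90.64².
Subtracting pairs of circle equations eliminates x²+y² and gives linear equations (the radical axes):
-222.4 x − 181.2 y = -3513.41
102.2 x − 280.6 y = 1033.43
Solving the 2×2 system: x ≈ 14.5, y ≈ 1.6 km.
Check against HOPS (with the unrounded x, y): √((x − 53.9)²+(y − 146.9)²) = 150.55 ≈ 150.55 km. ✓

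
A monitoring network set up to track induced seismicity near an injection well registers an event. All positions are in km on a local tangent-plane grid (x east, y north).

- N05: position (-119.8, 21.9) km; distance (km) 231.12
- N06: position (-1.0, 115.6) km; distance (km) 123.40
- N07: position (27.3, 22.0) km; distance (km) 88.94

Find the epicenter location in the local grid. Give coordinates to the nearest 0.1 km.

Circle about each station: (x + 119.8)² + (y − 21.9)² = 231.12²; (x + 1.0)² + (y − 115.6)² = 123.40²; (x − 27.3)² + (y − 22.0)² = 88.94².
Subtracting the N05 equation from the N06 and N07 equations removes the quadratic terms:
237.6 x + 187.4 y = 36721.60
294.2 x + 0.2 y = 31903.77
Solving the 2×2 system: x ≈ 108.4, y ≈ 58.5 km.

(108.4, 58.5)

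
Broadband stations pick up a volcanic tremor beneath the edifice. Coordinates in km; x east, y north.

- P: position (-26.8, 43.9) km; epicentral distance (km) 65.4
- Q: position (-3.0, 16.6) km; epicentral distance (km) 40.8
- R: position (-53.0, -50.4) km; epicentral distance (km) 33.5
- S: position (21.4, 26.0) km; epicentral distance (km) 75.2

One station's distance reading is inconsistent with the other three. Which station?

Q

Solve using three stations at a time. Using P, R, S (subtract circle equations pairwise → linear system) gives (x, y) ≈ (-37.6, -20.6).
Distances from that point to each station vs reported:
  P: calculated 65.4 vs reported 65.4 → residual 0.0 km
  Q: calculated 50.8 vs reported 40.8 → residual 10.0 km
  R: calculated 33.5 vs reported 33.5 → residual 0.0 km
  S: calculated 75.2 vs reported 75.2 → residual 0.0 km
P, R, S are mutually consistent (residuals ≈ 0); Q is off by 10.0 km.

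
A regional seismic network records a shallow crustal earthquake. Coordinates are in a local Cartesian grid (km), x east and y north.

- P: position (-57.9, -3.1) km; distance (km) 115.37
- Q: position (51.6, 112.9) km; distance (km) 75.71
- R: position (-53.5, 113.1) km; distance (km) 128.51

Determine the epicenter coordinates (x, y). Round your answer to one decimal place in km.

50.2 km east, 37.2 km north

Circle about each station: (x + 57.9)² + (y + 3.1)² = 115.37²; (x − 51.6)² + (y − 112.9)² = 75.71²; (x + 53.5)² + (y − 113.1)² = 128.51².
Subtracting the P equation from the Q and R equations removes the quadratic terms:
219.0 x + 232.0 y = 19625.18
8.8 x + 232.4 y = 9087.26
Solving the 2×2 system: x ≈ 50.2, y ≈ 37.2 km.
Check against P (with the unrounded x, y): √((x + 57.9)²+(y + 3.1)²) = 115.37 ≈ 115.37 km. ✓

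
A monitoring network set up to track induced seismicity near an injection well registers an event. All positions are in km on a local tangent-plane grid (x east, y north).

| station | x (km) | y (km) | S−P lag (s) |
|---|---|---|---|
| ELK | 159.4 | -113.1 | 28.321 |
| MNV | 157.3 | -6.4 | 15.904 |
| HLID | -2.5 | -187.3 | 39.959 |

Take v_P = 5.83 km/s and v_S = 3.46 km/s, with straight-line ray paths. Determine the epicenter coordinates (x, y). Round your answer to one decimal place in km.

Distance from S−P lag: d = Δt · v_P v_S / (v_P − v_S) = Δt · (5.83·3.46)/(5.83−3.46) ≈ 8.5113·Δt.
So d_ELK = 241.05, d_MNV = 135.36, d_HLID = 340.10 km.
Circle about each station: (x − 159.4)² + (y + 113.1)² = 241.05²; (x − 157.3)² + (y + 6.4)² = 135.36²; (x + 2.5)² + (y + 187.3)² = 340.10².
Subtracting the ELK equation from the MNV and HLID equations removes the quadratic terms:
-4.2 x + 213.4 y = 26367.05
-323.8 x − 148.4 y = -60675.34
Solving the 2×2 system: x ≈ 129.6, y ≈ 126.1 km.

129.6 km east, 126.1 km north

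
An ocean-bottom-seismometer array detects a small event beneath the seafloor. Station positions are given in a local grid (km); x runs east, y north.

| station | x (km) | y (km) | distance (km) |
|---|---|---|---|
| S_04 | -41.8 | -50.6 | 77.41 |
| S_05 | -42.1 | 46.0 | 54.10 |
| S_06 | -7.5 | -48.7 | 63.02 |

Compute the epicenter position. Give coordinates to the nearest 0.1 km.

Circle about each station: (x + 41.8)² + (y + 50.6)² = 77.41²; (x + 42.1)² + (y − 46.0)² = 54.10²; (x + 7.5)² + (y + 48.7)² = 63.02².
Subtracting the S_04 equation from the S_05 and S_06 equations removes the quadratic terms:
-0.6 x + 193.2 y = 2646.31
68.6 x + 3.8 y = 141.13
Solving the 2×2 system: x ≈ 1.3, y ≈ 13.7 km.
Check against S_04 (with the unrounded x, y): √((x + 41.8)²+(y + 50.6)²) = 77.41 ≈ 77.41 km. ✓

x ≈ 1.3 km, y ≈ 13.7 km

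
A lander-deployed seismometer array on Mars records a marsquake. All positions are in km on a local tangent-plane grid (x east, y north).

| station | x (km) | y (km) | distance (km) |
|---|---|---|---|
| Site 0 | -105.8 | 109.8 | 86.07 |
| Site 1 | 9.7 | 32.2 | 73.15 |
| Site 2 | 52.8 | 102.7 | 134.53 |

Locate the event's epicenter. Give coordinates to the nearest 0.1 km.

Circle about each station: (x + 105.8)² + (y − 109.8)² = 86.07²; (x − 9.7)² + (y − 32.2)² = 73.15²; (x − 52.8)² + (y − 102.7)² = 134.53².
Subtracting pairs of circle equations eliminates x²+y² and gives linear equations (the radical axes):
231.0 x − 155.2 y = -20061.63
317.2 x − 14.2 y = -20604.83
Solving the 2×2 system: x ≈ -63.4, y ≈ 34.9 km.
Check against Site 0 (with the unrounded x, y): √((x + 105.8)²+(y − 109.8)²) = 86.07 ≈ 86.07 km. ✓

x ≈ -63.4 km, y ≈ 34.9 km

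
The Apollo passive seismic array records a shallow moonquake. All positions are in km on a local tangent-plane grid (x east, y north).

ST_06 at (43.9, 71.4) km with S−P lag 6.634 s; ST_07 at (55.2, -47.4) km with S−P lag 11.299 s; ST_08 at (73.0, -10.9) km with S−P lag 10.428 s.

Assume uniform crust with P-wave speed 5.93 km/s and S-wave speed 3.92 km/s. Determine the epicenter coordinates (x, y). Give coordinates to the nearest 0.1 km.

Distance from S−P lag: d = Δt · v_P v_S / (v_P − v_S) = Δt · (5.93·3.92)/(5.93−3.92) ≈ 11.5650·Δt.
So d_ST_06 = 76.72, d_ST_07 = 130.67, d_ST_08 = 120.60 km.
Circle about each station: (x − 43.9)² + (y − 71.4)² = 76.72²; (x − 55.2)² + (y + 47.4)² = 130.67²; (x − 73.0)² + (y + 10.9)² = 120.60².
Subtracting pairs of circle equations eliminates x²+y² and gives linear equations (the radical axes):
22.6 x − 237.6 y = -12920.06
58.2 x − 164.6 y = -10235.76
Solving the 2×2 system: x ≈ -30.2, y ≈ 51.5 km.
Check against ST_06 (with the unrounded x, y): √((x − 43.9)²+(y − 71.4)²) = 76.73 ≈ 76.72 km. ✓

x ≈ -30.2 km, y ≈ 51.5 km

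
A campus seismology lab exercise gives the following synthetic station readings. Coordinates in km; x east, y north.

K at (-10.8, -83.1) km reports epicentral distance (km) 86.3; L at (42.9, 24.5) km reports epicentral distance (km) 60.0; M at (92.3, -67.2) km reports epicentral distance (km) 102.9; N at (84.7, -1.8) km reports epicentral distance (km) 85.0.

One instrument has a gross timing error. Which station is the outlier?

Solve using three stations at a time. Using L, M, N (subtract circle equations pairwise → linear system) gives (x, y) ≈ (1.4, -18.9).
Distances from that point to each station vs reported:
  K: calculated 65.3 vs reported 86.3 → residual 21.0 km
  L: calculated 60.1 vs reported 60.0 → residual 0.1 km
  M: calculated 102.9 vs reported 102.9 → residual 0.0 km
  N: calculated 85.0 vs reported 85.0 → residual 0.0 km
L, M, N are mutually consistent (residuals ≈ 0); K is off by 21.0 km.

K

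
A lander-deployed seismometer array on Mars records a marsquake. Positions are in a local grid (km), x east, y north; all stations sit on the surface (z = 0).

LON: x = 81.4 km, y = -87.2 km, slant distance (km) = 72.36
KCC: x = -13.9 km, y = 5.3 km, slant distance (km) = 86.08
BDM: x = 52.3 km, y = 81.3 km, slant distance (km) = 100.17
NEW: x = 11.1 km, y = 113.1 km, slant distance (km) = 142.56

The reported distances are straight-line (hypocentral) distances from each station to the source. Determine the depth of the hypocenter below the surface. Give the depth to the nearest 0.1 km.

Each station gives a sphere (x−x_i)² + (y−y_i)² + z² = d_i² (stations at z=0).
Subtracting the LON sphere from KCC and BDM: z² cancels, leaving linear equations in x and y:
-190.6 x + 185.0 y = -16182.30
-58.2 x + 337.0 y = -9682.88
Solving: x ≈ 68.495, y ≈ -16.903 km (keep extra digits for the depth step; rounded: 68.5, -16.9).
Then from the LON sphere: z² = 72.36² − (x − 81.4)² − (y + 87.2)² with x = 68.495, y = -16.903, so z ≈ 11.303 ≈ 11.3 km.

z ≈ 11.3 km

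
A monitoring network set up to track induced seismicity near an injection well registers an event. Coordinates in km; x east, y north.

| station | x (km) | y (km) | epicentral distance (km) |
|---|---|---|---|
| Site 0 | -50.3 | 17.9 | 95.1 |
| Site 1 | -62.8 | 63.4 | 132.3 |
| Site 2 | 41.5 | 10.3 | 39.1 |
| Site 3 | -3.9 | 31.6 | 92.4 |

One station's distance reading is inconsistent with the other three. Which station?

Solve using three stations at a time. Using Site 0, Site 1, Site 2 (subtract circle equations pairwise → linear system) gives (x, y) ≈ (33.1, -27.7).
Distances from that point to each station vs reported:
  Site 0: calculated 95.0 vs reported 95.1 → residual 0.1 km
  Site 1: calculated 132.2 vs reported 132.3 → residual 0.1 km
  Site 2: calculated 38.9 vs reported 39.1 → residual 0.2 km
  Site 3: calculated 69.9 vs reported 92.4 → residual 22.5 km
Site 0, Site 1, Site 2 are mutually consistent (residuals ≈ 0); Site 3 is off by 22.5 km.

Site 3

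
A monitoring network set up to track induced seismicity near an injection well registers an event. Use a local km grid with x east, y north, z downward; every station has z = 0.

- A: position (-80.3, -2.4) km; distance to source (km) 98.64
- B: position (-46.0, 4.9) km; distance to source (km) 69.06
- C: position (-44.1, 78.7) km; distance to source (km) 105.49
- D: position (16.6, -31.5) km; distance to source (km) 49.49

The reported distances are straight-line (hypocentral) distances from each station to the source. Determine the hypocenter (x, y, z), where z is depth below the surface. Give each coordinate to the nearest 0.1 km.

x ≈ 10.0 km, y ≈ -2.7 km, depth ≈ 39.7 km

Each station gives a sphere (x−x_i)² + (y−y_i)² + z² = d_i² (stations at z=0).
Subtracting the A sphere from B and C: z² cancels, leaving linear equations in x and y:
68.6 x + 14.6 y = 646.73
72.4 x + 162.2 y = 286.36
Solving: x ≈ 10.002, y ≈ -2.699 km (keep extra digits for the depth step; rounded: 10.0, -2.7).
Then from the A sphere: z² = 98.64² − (x + 80.3)² − (y + 2.4)² with x = 10.002, y = -2.699, so z ≈ 39.690 ≈ 39.7 km.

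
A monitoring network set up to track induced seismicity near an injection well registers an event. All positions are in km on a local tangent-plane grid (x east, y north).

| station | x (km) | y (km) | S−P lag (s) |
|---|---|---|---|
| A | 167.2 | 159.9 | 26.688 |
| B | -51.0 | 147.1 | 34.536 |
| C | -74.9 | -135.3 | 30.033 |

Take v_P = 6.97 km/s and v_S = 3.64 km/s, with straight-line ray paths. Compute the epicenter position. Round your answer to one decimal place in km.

Distance from S−P lag: d = Δt · v_P v_S / (v_P − v_S) = Δt · (6.97·3.64)/(6.97−3.64) ≈ 7.6189·Δt.
So d_A = 203.33, d_B = 263.12, d_C = 228.82 km.
Circle about each station: (x − 167.2)² + (y − 159.9)² = 203.33²; (x + 51.0)² + (y − 147.1)² = 263.12²; (x + 74.9)² + (y + 135.3)² = 228.82².
Subtracting the A equation from the B and C equations removes the quadratic terms:
-436.4 x − 25.6 y = -57173.49
-484.2 x − 590.4 y = -40623.25
Solving the 2×2 system: x ≈ 133.4, y ≈ -40.6 km.
Check against A (with the unrounded x, y): √((x − 167.2)²+(y − 159.9)²) = 203.32 ≈ 203.33 km. ✓

x ≈ 133.4 km, y ≈ -40.6 km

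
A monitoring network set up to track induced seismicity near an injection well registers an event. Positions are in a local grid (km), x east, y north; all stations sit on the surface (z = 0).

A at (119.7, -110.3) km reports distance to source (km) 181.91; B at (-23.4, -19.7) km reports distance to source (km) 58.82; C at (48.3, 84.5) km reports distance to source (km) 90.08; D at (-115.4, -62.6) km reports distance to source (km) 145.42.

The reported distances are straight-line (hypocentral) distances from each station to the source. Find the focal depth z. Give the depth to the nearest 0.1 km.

Each station gives a sphere (x−x_i)² + (y−y_i)² + z² = d_i² (stations at z=0).
Subtracting the A sphere from B and C: z² cancels, leaving linear equations in x and y:
-286.2 x + 181.2 y = 4072.93
-142.8 x + 389.6 y = 7955.80
Solving: x ≈ -1.696, y ≈ 19.799 km (keep extra digits for the depth step; rounded: -1.7, 19.8).
Then from the A sphere: z² = 181.91² − (x − 119.7)² − (y + 110.3)² with x = -1.696, y = 19.799, so z ≈ 37.796 ≈ 37.8 km.

z ≈ 37.8 km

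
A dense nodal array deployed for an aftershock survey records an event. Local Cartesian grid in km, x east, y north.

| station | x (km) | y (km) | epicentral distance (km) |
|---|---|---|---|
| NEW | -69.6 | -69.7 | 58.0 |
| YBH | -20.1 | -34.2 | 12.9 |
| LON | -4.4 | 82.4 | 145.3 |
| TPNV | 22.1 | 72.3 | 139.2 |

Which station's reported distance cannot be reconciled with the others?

YBH

Solve using three stations at a time. Using NEW, LON, TPNV (subtract circle equations pairwise → linear system) gives (x, y) ≈ (-11.8, -62.8).
Distances from that point to each station vs reported:
  NEW: calculated 58.2 vs reported 58.0 → residual 0.2 km
  YBH: calculated 29.8 vs reported 12.9 → residual 16.9 km
  LON: calculated 145.4 vs reported 145.3 → residual 0.1 km
  TPNV: calculated 139.3 vs reported 139.2 → residual 0.1 km
NEW, LON, TPNV are mutually consistent (residuals ≈ 0); YBH is off by 16.9 km.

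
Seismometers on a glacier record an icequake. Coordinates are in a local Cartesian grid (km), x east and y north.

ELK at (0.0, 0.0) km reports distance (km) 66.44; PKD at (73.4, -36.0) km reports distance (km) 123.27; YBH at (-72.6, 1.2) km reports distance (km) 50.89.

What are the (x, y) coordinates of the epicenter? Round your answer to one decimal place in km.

Circle about each station: x² + y² = 66.44²; (x − 73.4)² + (y + 36.0)² = 123.27²; (x + 72.6)² + (y − 1.2)² = 50.89².
Subtracting the ELK equation from the PKD and YBH equations removes the quadratic terms:
146.8 x − 72.0 y = -4097.66
-145.2 x + 2.4 y = 7096.68
Solving the 2×2 system: x ≈ -49.6, y ≈ -44.2 km.

-49.6 km east, -44.2 km north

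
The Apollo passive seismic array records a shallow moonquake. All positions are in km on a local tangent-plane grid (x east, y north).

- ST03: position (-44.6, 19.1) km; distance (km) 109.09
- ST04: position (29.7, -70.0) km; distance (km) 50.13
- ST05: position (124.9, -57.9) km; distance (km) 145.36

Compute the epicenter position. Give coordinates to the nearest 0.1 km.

-17.6 km east, -86.6 km north

Circle about each station: (x + 44.6)² + (y − 19.1)² = 109.09²; (x − 29.7)² + (y + 70.0)² = 50.13²; (x − 124.9)² + (y + 57.9)² = 145.36².
Subtracting pairs of circle equations eliminates x²+y² and gives linear equations (the radical axes):
148.6 x − 178.2 y = 12815.73
339.0 x − 154.0 y = 7369.55
Solving the 2×2 system: x ≈ -17.6, y ≈ -86.6 km.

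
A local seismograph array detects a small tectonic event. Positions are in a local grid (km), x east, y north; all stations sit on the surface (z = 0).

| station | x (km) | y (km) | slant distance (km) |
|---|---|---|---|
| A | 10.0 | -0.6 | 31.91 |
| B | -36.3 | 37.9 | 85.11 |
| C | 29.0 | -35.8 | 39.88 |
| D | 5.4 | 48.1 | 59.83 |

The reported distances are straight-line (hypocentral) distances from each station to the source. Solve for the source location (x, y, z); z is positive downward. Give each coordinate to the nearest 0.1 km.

Each station gives a sphere (x−x_i)² + (y−y_i)² + z² = d_i² (stations at z=0).
Subtracting the A sphere from B and C: z² cancels, leaving linear equations in x and y:
-92.6 x + 77.0 y = -3571.72
38.0 x − 70.4 y = 1450.11
Solving: x ≈ 38.906, y ≈ 0.402 km (keep extra digits for the depth step; rounded: 38.9, 0.4).
Then from the A sphere: z² = 31.91² − (x − 10.0)² − (y + 0.6)² with x = 38.906, y = 0.402, so z ≈ 13.479 ≈ 13.5 km.
Check against D (with the unrounded solution): distance 59.83 ≈ 59.83 km. ✓

x ≈ 38.9 km, y ≈ 0.4 km, depth ≈ 13.5 km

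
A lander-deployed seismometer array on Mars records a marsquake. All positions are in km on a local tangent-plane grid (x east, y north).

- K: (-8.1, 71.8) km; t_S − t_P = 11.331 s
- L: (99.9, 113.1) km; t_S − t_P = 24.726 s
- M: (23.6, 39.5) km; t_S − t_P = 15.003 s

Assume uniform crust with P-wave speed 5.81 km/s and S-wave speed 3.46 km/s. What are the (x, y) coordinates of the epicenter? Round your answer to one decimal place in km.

Distance from S−P lag: d = Δt · v_P v_S / (v_P − v_S) = Δt · (5.81·3.46)/(5.81−3.46) ≈ 8.5543·Δt.
So d_K = 96.93, d_L = 211.51, d_M = 128.34 km.
Circle about each station: (x + 8.1)² + (y − 71.8)² = 96.93²; (x − 99.9)² + (y − 113.1)² = 211.51²; (x − 23.6)² + (y − 39.5)² = 128.34².
Subtracting the K equation from the L and M equations removes the quadratic terms:
216.0 x + 82.6 y = -17790.29
63.4 x − 64.6 y = -10179.37
Solving the 2×2 system: x ≈ -103.7, y ≈ 55.8 km.

(-103.7, 55.8)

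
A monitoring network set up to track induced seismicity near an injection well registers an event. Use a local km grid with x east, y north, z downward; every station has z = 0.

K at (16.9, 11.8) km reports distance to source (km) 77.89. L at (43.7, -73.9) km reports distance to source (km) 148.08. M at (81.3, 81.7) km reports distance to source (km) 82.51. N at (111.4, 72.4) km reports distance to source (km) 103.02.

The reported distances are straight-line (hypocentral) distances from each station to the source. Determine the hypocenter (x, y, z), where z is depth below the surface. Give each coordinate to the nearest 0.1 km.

(28.1, 60.8, 59.5)

Each station gives a sphere (x−x_i)² + (y−y_i)² + z² = d_i² (stations at z=0).
Subtracting the K sphere from L and M: z² cancels, leaving linear equations in x and y:
53.6 x − 171.4 y = -8914.78
128.8 x + 139.8 y = 12118.68
Solving: x ≈ 28.098, y ≈ 60.798 km (keep extra digits for the depth step; rounded: 28.1, 60.8).
Then from the K sphere: z² = 77.89² − (x − 16.9)² − (y − 11.8)² with x = 28.098, y = 60.798, so z ≈ 59.503 ≈ 59.5 km.
Check against N (with the unrounded solution): distance 103.03 ≈ 103.02 km. ✓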